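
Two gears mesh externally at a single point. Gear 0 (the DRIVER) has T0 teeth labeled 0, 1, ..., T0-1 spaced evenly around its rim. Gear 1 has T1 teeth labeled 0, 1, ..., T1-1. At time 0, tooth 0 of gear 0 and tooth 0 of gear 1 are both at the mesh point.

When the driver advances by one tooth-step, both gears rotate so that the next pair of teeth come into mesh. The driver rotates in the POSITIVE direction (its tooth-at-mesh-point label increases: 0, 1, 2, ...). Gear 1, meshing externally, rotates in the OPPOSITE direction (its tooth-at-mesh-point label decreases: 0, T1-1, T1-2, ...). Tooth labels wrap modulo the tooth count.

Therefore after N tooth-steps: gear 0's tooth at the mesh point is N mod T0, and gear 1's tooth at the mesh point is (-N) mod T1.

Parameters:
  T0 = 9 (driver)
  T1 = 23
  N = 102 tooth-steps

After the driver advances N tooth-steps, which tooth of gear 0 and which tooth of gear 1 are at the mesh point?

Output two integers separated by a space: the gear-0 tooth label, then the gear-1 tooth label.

Gear 0 (driver, T0=9): tooth at mesh = N mod T0
  102 = 11 * 9 + 3, so 102 mod 9 = 3
  gear 0 tooth = 3
Gear 1 (driven, T1=23): tooth at mesh = (-N) mod T1
  102 = 4 * 23 + 10, so 102 mod 23 = 10
  (-102) mod 23 = (-10) mod 23 = 23 - 10 = 13
Mesh after 102 steps: gear-0 tooth 3 meets gear-1 tooth 13

Answer: 3 13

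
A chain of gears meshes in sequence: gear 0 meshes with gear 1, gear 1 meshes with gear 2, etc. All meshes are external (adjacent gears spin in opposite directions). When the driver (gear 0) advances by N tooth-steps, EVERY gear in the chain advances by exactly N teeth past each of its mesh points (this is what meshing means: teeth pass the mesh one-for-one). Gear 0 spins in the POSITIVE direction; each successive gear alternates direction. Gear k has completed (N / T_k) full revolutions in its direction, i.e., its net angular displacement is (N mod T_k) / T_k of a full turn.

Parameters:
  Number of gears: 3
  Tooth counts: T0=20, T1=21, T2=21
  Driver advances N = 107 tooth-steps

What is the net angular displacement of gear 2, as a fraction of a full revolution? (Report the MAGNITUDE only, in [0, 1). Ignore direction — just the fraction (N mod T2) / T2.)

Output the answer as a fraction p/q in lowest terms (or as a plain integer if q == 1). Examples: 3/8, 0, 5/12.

Answer: 2/21

Derivation:
Chain of 3 gears, tooth counts: [20, 21, 21]
  gear 0: T0=20, direction=positive, advance = 107 mod 20 = 7 teeth = 7/20 turn
  gear 1: T1=21, direction=negative, advance = 107 mod 21 = 2 teeth = 2/21 turn
  gear 2: T2=21, direction=positive, advance = 107 mod 21 = 2 teeth = 2/21 turn
Gear 2: 107 mod 21 = 2
Fraction = 2 / 21 = 2/21 (gcd(2,21)=1) = 2/21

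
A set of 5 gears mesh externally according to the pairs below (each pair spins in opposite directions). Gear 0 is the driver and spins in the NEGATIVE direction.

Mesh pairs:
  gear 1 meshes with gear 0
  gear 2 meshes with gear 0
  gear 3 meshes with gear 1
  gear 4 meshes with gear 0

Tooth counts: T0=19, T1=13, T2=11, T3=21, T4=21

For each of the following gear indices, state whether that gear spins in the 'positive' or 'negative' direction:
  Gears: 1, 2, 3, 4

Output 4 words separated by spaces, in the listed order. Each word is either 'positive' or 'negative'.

Gear 0 (driver): negative (depth 0)
  gear 1: meshes with gear 0 -> depth 1 -> positive (opposite of gear 0)
  gear 2: meshes with gear 0 -> depth 1 -> positive (opposite of gear 0)
  gear 3: meshes with gear 1 -> depth 2 -> negative (opposite of gear 1)
  gear 4: meshes with gear 0 -> depth 1 -> positive (opposite of gear 0)
Queried indices 1, 2, 3, 4 -> positive, positive, negative, positive

Answer: positive positive negative positive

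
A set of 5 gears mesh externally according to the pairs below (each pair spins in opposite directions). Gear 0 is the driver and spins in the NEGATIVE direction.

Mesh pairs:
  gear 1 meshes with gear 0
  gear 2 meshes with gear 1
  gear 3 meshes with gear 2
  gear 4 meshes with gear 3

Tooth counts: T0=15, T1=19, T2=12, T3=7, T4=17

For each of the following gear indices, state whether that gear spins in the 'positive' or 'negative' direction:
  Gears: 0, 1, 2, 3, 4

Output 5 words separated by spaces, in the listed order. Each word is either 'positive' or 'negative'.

Answer: negative positive negative positive negative

Derivation:
Gear 0 (driver): negative (depth 0)
  gear 1: meshes with gear 0 -> depth 1 -> positive (opposite of gear 0)
  gear 2: meshes with gear 1 -> depth 2 -> negative (opposite of gear 1)
  gear 3: meshes with gear 2 -> depth 3 -> positive (opposite of gear 2)
  gear 4: meshes with gear 3 -> depth 4 -> negative (opposite of gear 3)
Queried indices 0, 1, 2, 3, 4 -> negative, positive, negative, positive, negative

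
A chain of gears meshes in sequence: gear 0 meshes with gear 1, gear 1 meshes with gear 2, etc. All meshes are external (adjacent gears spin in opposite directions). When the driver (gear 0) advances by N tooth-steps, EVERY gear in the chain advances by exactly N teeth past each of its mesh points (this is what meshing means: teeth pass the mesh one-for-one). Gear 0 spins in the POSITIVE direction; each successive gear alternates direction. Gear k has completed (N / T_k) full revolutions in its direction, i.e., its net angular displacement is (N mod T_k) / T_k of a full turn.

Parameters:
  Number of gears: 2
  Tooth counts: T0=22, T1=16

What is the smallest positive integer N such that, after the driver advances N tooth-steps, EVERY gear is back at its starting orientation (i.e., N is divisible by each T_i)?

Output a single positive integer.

Gear k returns to start when N is a multiple of T_k.
All gears at start simultaneously when N is a common multiple of [22, 16]; the smallest such N is lcm(22, 16).
Start: lcm = T0 = 22
Fold in T1=16: gcd(22, 16) = 2; lcm(22, 16) = 22 * 16 / 2 = 352 / 2 = 176
Full cycle length = 176

Answer: 176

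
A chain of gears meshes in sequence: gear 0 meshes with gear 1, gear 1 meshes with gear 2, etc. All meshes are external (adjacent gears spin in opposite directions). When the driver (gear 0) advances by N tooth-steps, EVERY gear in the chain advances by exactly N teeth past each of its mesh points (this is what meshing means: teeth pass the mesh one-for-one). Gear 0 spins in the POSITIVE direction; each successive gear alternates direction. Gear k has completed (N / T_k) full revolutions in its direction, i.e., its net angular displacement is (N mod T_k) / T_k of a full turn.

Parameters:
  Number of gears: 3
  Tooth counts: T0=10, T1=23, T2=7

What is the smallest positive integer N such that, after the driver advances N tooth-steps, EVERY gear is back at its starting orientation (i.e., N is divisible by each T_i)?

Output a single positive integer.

Answer: 1610

Derivation:
Gear k returns to start when N is a multiple of T_k.
All gears at start simultaneously when N is a common multiple of [10, 23, 7]; the smallest such N is lcm(10, 23, 7).
Start: lcm = T0 = 10
Fold in T1=23: gcd(10, 23) = 1; lcm(10, 23) = 10 * 23 / 1 = 230 / 1 = 230
Fold in T2=7: gcd(230, 7) = 1; lcm(230, 7) = 230 * 7 / 1 = 1610 / 1 = 1610
Full cycle length = 1610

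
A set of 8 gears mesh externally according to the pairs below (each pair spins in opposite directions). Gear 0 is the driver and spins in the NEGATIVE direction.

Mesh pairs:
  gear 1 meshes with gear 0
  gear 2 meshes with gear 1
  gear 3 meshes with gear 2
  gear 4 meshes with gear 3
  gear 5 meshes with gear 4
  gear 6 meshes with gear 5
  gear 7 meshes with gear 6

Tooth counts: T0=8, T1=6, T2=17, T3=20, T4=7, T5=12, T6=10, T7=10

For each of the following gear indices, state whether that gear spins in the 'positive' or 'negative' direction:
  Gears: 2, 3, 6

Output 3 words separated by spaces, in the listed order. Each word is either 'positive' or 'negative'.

Answer: negative positive negative

Derivation:
Gear 0 (driver): negative (depth 0)
  gear 1: meshes with gear 0 -> depth 1 -> positive (opposite of gear 0)
  gear 2: meshes with gear 1 -> depth 2 -> negative (opposite of gear 1)
  gear 3: meshes with gear 2 -> depth 3 -> positive (opposite of gear 2)
  gear 4: meshes with gear 3 -> depth 4 -> negative (opposite of gear 3)
  gear 5: meshes with gear 4 -> depth 5 -> positive (opposite of gear 4)
  gear 6: meshes with gear 5 -> depth 6 -> negative (opposite of gear 5)
  gear 7: meshes with gear 6 -> depth 7 -> positive (opposite of gear 6)
Queried indices 2, 3, 6 -> negative, positive, negative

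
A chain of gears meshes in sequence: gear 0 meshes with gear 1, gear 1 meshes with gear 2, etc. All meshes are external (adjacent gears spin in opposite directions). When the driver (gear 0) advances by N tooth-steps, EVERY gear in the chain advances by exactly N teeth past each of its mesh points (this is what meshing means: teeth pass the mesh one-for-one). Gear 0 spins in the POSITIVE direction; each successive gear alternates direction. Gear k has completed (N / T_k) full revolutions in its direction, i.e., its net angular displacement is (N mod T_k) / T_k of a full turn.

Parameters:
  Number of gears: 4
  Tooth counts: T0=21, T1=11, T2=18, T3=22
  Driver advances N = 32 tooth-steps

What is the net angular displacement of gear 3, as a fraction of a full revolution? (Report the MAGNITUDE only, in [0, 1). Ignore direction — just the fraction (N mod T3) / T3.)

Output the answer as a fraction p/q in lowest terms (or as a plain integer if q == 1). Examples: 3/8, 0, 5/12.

Chain of 4 gears, tooth counts: [21, 11, 18, 22]
  gear 0: T0=21, direction=positive, advance = 32 mod 21 = 11 teeth = 11/21 turn
  gear 1: T1=11, direction=negative, advance = 32 mod 11 = 10 teeth = 10/11 turn
  gear 2: T2=18, direction=positive, advance = 32 mod 18 = 14 teeth = 14/18 turn
  gear 3: T3=22, direction=negative, advance = 32 mod 22 = 10 teeth = 10/22 turn
Gear 3: 32 mod 22 = 10
Fraction = 10 / 22 = 5/11 (gcd(10,22)=2) = 5/11

Answer: 5/11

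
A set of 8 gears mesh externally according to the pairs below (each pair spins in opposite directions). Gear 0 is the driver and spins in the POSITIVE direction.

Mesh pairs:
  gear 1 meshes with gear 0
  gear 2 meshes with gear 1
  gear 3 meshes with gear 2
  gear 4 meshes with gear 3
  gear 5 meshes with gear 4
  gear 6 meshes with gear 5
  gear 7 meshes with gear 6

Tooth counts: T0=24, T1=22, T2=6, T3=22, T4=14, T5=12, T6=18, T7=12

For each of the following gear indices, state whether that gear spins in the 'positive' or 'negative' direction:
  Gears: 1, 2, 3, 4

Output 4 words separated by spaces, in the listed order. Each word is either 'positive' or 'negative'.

Gear 0 (driver): positive (depth 0)
  gear 1: meshes with gear 0 -> depth 1 -> negative (opposite of gear 0)
  gear 2: meshes with gear 1 -> depth 2 -> positive (opposite of gear 1)
  gear 3: meshes with gear 2 -> depth 3 -> negative (opposite of gear 2)
  gear 4: meshes with gear 3 -> depth 4 -> positive (opposite of gear 3)
  gear 5: meshes with gear 4 -> depth 5 -> negative (opposite of gear 4)
  gear 6: meshes with gear 5 -> depth 6 -> positive (opposite of gear 5)
  gear 7: meshes with gear 6 -> depth 7 -> negative (opposite of gear 6)
Queried indices 1, 2, 3, 4 -> negative, positive, negative, positive

Answer: negative positive negative positive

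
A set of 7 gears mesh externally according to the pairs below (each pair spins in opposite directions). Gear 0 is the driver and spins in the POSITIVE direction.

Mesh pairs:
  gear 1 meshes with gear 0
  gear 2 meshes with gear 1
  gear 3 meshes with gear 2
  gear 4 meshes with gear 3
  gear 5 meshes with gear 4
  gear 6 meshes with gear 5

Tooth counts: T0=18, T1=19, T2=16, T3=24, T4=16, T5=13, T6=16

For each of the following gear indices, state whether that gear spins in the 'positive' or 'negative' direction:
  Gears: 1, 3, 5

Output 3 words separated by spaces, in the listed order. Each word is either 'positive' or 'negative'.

Gear 0 (driver): positive (depth 0)
  gear 1: meshes with gear 0 -> depth 1 -> negative (opposite of gear 0)
  gear 2: meshes with gear 1 -> depth 2 -> positive (opposite of gear 1)
  gear 3: meshes with gear 2 -> depth 3 -> negative (opposite of gear 2)
  gear 4: meshes with gear 3 -> depth 4 -> positive (opposite of gear 3)
  gear 5: meshes with gear 4 -> depth 5 -> negative (opposite of gear 4)
  gear 6: meshes with gear 5 -> depth 6 -> positive (opposite of gear 5)
Queried indices 1, 3, 5 -> negative, negative, negative

Answer: negative negative negative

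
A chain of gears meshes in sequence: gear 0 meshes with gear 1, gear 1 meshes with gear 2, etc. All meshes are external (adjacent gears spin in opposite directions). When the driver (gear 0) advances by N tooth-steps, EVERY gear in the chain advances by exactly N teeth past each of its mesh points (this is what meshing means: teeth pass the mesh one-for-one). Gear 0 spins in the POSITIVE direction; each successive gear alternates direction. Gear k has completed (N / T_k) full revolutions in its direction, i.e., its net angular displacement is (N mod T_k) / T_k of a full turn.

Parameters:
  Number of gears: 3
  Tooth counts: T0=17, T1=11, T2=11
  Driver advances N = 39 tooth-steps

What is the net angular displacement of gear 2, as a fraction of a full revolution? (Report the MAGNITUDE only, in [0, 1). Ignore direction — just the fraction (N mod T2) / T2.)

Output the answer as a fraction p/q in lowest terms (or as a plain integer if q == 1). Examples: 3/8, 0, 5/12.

Chain of 3 gears, tooth counts: [17, 11, 11]
  gear 0: T0=17, direction=positive, advance = 39 mod 17 = 5 teeth = 5/17 turn
  gear 1: T1=11, direction=negative, advance = 39 mod 11 = 6 teeth = 6/11 turn
  gear 2: T2=11, direction=positive, advance = 39 mod 11 = 6 teeth = 6/11 turn
Gear 2: 39 mod 11 = 6
Fraction = 6 / 11 = 6/11 (gcd(6,11)=1) = 6/11

Answer: 6/11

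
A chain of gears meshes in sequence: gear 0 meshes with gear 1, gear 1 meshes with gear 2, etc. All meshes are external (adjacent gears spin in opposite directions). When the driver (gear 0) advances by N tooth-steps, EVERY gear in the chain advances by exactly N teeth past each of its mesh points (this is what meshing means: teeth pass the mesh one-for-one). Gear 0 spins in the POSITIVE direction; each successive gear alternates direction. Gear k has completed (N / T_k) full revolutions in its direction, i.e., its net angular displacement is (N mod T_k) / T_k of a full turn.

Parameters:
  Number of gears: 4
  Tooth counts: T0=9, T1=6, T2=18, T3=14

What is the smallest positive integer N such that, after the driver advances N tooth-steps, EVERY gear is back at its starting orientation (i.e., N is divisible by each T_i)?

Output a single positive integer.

Gear k returns to start when N is a multiple of T_k.
All gears at start simultaneously when N is a common multiple of [9, 6, 18, 14]; the smallest such N is lcm(9, 6, 18, 14).
Start: lcm = T0 = 9
Fold in T1=6: gcd(9, 6) = 3; lcm(9, 6) = 9 * 6 / 3 = 54 / 3 = 18
Fold in T2=18: gcd(18, 18) = 18; lcm(18, 18) = 18 * 18 / 18 = 324 / 18 = 18
Fold in T3=14: gcd(18, 14) = 2; lcm(18, 14) = 18 * 14 / 2 = 252 / 2 = 126
Full cycle length = 126

Answer: 126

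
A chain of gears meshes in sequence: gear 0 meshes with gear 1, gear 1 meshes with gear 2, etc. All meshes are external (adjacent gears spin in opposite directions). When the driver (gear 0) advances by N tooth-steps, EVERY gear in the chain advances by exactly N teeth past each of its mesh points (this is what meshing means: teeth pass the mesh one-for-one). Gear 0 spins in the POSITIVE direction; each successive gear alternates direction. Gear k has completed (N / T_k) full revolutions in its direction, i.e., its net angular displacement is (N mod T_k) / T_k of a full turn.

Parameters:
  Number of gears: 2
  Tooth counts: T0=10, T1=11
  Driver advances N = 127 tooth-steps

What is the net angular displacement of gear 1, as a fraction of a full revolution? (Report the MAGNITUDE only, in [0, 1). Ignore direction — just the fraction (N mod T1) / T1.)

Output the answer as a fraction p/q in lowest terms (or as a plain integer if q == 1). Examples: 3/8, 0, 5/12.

Chain of 2 gears, tooth counts: [10, 11]
  gear 0: T0=10, direction=positive, advance = 127 mod 10 = 7 teeth = 7/10 turn
  gear 1: T1=11, direction=negative, advance = 127 mod 11 = 6 teeth = 6/11 turn
Gear 1: 127 mod 11 = 6
Fraction = 6 / 11 = 6/11 (gcd(6,11)=1) = 6/11

Answer: 6/11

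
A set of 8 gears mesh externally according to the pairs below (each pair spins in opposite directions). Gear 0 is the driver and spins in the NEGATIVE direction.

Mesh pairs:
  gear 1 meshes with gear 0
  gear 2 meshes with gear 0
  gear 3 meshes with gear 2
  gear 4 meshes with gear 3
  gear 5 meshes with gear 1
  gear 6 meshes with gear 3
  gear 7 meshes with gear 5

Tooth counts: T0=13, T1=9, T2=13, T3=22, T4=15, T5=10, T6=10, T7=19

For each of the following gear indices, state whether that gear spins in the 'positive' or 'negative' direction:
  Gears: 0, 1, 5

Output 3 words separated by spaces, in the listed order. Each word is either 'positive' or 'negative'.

Answer: negative positive negative

Derivation:
Gear 0 (driver): negative (depth 0)
  gear 1: meshes with gear 0 -> depth 1 -> positive (opposite of gear 0)
  gear 2: meshes with gear 0 -> depth 1 -> positive (opposite of gear 0)
  gear 3: meshes with gear 2 -> depth 2 -> negative (opposite of gear 2)
  gear 4: meshes with gear 3 -> depth 3 -> positive (opposite of gear 3)
  gear 5: meshes with gear 1 -> depth 2 -> negative (opposite of gear 1)
  gear 6: meshes with gear 3 -> depth 3 -> positive (opposite of gear 3)
  gear 7: meshes with gear 5 -> depth 3 -> positive (opposite of gear 5)
Queried indices 0, 1, 5 -> negative, positive, negative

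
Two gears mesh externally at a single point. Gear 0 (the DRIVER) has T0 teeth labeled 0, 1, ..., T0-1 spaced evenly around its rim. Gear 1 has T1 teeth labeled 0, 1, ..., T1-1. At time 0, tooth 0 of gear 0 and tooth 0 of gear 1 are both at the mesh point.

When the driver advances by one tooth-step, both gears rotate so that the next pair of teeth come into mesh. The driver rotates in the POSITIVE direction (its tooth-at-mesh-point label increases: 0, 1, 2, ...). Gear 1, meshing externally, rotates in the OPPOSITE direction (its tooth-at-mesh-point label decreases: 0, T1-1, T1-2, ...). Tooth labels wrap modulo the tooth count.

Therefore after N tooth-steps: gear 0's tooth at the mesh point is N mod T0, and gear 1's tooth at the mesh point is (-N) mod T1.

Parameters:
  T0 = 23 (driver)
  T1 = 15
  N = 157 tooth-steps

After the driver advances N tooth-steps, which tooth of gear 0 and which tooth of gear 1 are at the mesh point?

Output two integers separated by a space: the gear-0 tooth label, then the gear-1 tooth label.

Answer: 19 8

Derivation:
Gear 0 (driver, T0=23): tooth at mesh = N mod T0
  157 = 6 * 23 + 19, so 157 mod 23 = 19
  gear 0 tooth = 19
Gear 1 (driven, T1=15): tooth at mesh = (-N) mod T1
  157 = 10 * 15 + 7, so 157 mod 15 = 7
  (-157) mod 15 = (-7) mod 15 = 15 - 7 = 8
Mesh after 157 steps: gear-0 tooth 19 meets gear-1 tooth 8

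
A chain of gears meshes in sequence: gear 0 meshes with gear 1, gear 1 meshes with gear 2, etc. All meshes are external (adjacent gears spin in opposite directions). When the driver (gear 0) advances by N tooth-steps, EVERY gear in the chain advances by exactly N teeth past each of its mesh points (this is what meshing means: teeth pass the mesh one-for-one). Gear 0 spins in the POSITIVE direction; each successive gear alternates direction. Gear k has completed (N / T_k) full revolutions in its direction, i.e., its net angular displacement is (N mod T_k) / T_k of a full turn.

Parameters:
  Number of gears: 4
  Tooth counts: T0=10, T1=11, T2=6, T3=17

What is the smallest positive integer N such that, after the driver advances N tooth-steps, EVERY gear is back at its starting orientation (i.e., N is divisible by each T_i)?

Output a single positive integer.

Answer: 5610

Derivation:
Gear k returns to start when N is a multiple of T_k.
All gears at start simultaneously when N is a common multiple of [10, 11, 6, 17]; the smallest such N is lcm(10, 11, 6, 17).
Start: lcm = T0 = 10
Fold in T1=11: gcd(10, 11) = 1; lcm(10, 11) = 10 * 11 / 1 = 110 / 1 = 110
Fold in T2=6: gcd(110, 6) = 2; lcm(110, 6) = 110 * 6 / 2 = 660 / 2 = 330
Fold in T3=17: gcd(330, 17) = 1; lcm(330, 17) = 330 * 17 / 1 = 5610 / 1 = 5610
Full cycle length = 5610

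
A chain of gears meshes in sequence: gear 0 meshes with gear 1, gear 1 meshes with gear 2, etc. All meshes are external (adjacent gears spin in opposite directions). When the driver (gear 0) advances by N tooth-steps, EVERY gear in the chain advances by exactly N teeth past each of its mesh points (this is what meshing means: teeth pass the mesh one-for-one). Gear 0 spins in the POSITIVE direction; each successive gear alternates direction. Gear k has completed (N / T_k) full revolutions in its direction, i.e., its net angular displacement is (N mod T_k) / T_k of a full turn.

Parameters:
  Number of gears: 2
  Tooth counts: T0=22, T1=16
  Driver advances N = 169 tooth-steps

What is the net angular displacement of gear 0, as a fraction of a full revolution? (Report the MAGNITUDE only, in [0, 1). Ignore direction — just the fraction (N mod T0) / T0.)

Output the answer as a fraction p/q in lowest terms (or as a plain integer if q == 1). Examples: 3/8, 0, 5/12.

Answer: 15/22

Derivation:
Chain of 2 gears, tooth counts: [22, 16]
  gear 0: T0=22, direction=positive, advance = 169 mod 22 = 15 teeth = 15/22 turn
  gear 1: T1=16, direction=negative, advance = 169 mod 16 = 9 teeth = 9/16 turn
Gear 0: 169 mod 22 = 15
Fraction = 15 / 22 = 15/22 (gcd(15,22)=1) = 15/22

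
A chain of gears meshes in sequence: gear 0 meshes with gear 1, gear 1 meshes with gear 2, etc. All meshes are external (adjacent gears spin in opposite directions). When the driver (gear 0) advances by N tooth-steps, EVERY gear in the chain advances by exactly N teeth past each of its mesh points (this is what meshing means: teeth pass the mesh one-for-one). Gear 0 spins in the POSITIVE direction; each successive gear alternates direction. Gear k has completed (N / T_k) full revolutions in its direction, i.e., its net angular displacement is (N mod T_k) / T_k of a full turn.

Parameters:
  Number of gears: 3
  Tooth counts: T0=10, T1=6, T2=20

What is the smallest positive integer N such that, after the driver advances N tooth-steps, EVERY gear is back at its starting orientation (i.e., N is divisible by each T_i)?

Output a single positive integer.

Answer: 60

Derivation:
Gear k returns to start when N is a multiple of T_k.
All gears at start simultaneously when N is a common multiple of [10, 6, 20]; the smallest such N is lcm(10, 6, 20).
Start: lcm = T0 = 10
Fold in T1=6: gcd(10, 6) = 2; lcm(10, 6) = 10 * 6 / 2 = 60 / 2 = 30
Fold in T2=20: gcd(30, 20) = 10; lcm(30, 20) = 30 * 20 / 10 = 600 / 10 = 60
Full cycle length = 60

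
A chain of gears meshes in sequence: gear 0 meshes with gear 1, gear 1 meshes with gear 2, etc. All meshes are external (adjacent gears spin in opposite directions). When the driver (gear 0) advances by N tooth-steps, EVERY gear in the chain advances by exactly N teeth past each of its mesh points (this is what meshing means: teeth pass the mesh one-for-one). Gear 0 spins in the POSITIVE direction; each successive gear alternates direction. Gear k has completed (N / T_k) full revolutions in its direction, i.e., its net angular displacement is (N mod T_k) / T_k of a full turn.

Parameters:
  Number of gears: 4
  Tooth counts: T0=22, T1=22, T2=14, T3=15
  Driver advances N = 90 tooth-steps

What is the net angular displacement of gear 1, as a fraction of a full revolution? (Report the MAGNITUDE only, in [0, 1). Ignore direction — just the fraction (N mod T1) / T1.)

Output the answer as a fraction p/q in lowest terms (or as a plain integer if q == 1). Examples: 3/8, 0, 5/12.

Answer: 1/11

Derivation:
Chain of 4 gears, tooth counts: [22, 22, 14, 15]
  gear 0: T0=22, direction=positive, advance = 90 mod 22 = 2 teeth = 2/22 turn
  gear 1: T1=22, direction=negative, advance = 90 mod 22 = 2 teeth = 2/22 turn
  gear 2: T2=14, direction=positive, advance = 90 mod 14 = 6 teeth = 6/14 turn
  gear 3: T3=15, direction=negative, advance = 90 mod 15 = 0 teeth = 0/15 turn
Gear 1: 90 mod 22 = 2
Fraction = 2 / 22 = 1/11 (gcd(2,22)=2) = 1/11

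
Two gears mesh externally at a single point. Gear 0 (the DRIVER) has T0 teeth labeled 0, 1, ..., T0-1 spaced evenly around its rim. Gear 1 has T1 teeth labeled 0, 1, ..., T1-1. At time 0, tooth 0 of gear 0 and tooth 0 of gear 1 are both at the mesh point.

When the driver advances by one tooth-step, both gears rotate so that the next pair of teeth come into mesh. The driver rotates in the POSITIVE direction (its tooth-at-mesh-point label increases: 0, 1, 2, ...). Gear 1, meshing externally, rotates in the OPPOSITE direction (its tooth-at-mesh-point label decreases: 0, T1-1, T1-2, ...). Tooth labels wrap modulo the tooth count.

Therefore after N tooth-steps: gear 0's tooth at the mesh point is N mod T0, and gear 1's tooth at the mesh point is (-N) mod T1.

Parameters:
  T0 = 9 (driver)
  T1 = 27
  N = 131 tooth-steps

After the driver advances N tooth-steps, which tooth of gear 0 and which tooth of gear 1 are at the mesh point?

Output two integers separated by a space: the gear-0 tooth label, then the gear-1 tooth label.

Answer: 5 4

Derivation:
Gear 0 (driver, T0=9): tooth at mesh = N mod T0
  131 = 14 * 9 + 5, so 131 mod 9 = 5
  gear 0 tooth = 5
Gear 1 (driven, T1=27): tooth at mesh = (-N) mod T1
  131 = 4 * 27 + 23, so 131 mod 27 = 23
  (-131) mod 27 = (-23) mod 27 = 27 - 23 = 4
Mesh after 131 steps: gear-0 tooth 5 meets gear-1 tooth 4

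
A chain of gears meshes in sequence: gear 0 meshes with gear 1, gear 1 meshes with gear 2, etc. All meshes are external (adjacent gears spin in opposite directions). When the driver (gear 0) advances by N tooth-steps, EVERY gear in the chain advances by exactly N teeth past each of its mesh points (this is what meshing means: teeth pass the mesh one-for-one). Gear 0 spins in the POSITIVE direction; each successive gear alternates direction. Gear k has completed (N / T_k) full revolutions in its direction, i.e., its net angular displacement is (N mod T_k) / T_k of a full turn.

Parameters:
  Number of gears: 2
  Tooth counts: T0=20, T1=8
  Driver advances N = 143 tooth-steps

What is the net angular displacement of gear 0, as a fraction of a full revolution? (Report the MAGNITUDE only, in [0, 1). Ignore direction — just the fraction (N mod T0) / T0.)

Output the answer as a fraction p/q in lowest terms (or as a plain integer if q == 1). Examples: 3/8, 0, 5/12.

Chain of 2 gears, tooth counts: [20, 8]
  gear 0: T0=20, direction=positive, advance = 143 mod 20 = 3 teeth = 3/20 turn
  gear 1: T1=8, direction=negative, advance = 143 mod 8 = 7 teeth = 7/8 turn
Gear 0: 143 mod 20 = 3
Fraction = 3 / 20 = 3/20 (gcd(3,20)=1) = 3/20

Answer: 3/20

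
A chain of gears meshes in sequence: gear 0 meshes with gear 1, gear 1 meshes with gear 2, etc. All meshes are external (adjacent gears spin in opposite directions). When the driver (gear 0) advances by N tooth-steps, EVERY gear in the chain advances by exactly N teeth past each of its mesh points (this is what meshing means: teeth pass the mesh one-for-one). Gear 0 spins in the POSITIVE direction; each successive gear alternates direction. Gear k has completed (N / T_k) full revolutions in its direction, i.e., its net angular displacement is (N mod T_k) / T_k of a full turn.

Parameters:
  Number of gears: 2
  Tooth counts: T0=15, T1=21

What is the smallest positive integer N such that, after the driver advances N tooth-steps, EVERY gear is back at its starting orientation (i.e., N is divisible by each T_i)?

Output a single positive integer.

Answer: 105

Derivation:
Gear k returns to start when N is a multiple of T_k.
All gears at start simultaneously when N is a common multiple of [15, 21]; the smallest such N is lcm(15, 21).
Start: lcm = T0 = 15
Fold in T1=21: gcd(15, 21) = 3; lcm(15, 21) = 15 * 21 / 3 = 315 / 3 = 105
Full cycle length = 105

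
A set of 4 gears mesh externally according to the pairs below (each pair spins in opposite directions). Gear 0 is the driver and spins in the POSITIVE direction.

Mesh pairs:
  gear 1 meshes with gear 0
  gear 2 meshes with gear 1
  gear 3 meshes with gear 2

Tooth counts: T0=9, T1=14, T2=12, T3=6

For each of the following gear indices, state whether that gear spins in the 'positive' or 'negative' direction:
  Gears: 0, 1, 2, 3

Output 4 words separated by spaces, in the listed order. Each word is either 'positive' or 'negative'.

Gear 0 (driver): positive (depth 0)
  gear 1: meshes with gear 0 -> depth 1 -> negative (opposite of gear 0)
  gear 2: meshes with gear 1 -> depth 2 -> positive (opposite of gear 1)
  gear 3: meshes with gear 2 -> depth 3 -> negative (opposite of gear 2)
Queried indices 0, 1, 2, 3 -> positive, negative, positive, negative

Answer: positive negative positive negative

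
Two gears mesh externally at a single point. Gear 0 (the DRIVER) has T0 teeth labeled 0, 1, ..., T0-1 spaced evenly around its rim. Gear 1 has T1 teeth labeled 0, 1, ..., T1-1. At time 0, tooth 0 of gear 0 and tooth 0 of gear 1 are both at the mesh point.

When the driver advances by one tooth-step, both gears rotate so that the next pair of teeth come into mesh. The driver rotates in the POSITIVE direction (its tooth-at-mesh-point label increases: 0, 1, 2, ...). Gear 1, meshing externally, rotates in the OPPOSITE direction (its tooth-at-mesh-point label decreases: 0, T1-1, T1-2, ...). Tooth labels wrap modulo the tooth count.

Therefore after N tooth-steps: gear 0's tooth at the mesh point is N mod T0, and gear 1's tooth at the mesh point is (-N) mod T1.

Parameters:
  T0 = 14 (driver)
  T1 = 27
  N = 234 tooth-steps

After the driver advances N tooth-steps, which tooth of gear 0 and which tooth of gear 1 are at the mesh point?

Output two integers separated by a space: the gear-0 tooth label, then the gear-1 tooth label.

Answer: 10 9

Derivation:
Gear 0 (driver, T0=14): tooth at mesh = N mod T0
  234 = 16 * 14 + 10, so 234 mod 14 = 10
  gear 0 tooth = 10
Gear 1 (driven, T1=27): tooth at mesh = (-N) mod T1
  234 = 8 * 27 + 18, so 234 mod 27 = 18
  (-234) mod 27 = (-18) mod 27 = 27 - 18 = 9
Mesh after 234 steps: gear-0 tooth 10 meets gear-1 tooth 9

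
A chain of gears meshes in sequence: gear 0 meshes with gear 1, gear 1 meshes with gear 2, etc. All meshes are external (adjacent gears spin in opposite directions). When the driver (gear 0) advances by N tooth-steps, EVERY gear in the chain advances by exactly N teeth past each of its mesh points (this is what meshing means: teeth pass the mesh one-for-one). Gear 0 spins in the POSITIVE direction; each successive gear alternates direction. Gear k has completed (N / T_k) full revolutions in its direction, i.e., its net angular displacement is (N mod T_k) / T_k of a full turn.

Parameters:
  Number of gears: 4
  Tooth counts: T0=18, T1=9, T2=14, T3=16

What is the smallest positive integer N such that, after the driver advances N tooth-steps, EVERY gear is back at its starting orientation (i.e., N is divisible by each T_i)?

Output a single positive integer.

Gear k returns to start when N is a multiple of T_k.
All gears at start simultaneously when N is a common multiple of [18, 9, 14, 16]; the smallest such N is lcm(18, 9, 14, 16).
Start: lcm = T0 = 18
Fold in T1=9: gcd(18, 9) = 9; lcm(18, 9) = 18 * 9 / 9 = 162 / 9 = 18
Fold in T2=14: gcd(18, 14) = 2; lcm(18, 14) = 18 * 14 / 2 = 252 / 2 = 126
Fold in T3=16: gcd(126, 16) = 2; lcm(126, 16) = 126 * 16 / 2 = 2016 / 2 = 1008
Full cycle length = 1008

Answer: 1008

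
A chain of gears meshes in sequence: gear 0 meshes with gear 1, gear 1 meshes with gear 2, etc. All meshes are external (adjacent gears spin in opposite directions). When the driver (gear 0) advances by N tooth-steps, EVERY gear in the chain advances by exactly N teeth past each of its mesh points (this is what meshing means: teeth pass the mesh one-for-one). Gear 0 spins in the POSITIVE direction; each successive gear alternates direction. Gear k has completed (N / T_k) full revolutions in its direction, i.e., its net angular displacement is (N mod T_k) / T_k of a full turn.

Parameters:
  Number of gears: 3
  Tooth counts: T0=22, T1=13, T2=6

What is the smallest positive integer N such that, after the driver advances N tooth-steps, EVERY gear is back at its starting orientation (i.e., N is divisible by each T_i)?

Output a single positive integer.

Answer: 858

Derivation:
Gear k returns to start when N is a multiple of T_k.
All gears at start simultaneously when N is a common multiple of [22, 13, 6]; the smallest such N is lcm(22, 13, 6).
Start: lcm = T0 = 22
Fold in T1=13: gcd(22, 13) = 1; lcm(22, 13) = 22 * 13 / 1 = 286 / 1 = 286
Fold in T2=6: gcd(286, 6) = 2; lcm(286, 6) = 286 * 6 / 2 = 1716 / 2 = 858
Full cycle length = 858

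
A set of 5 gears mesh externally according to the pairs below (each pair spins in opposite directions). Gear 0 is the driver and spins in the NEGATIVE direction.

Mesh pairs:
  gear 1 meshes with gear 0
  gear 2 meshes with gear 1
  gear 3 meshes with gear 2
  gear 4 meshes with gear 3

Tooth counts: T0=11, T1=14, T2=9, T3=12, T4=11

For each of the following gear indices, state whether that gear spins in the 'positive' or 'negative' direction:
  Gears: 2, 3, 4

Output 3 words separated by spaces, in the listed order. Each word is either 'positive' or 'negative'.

Gear 0 (driver): negative (depth 0)
  gear 1: meshes with gear 0 -> depth 1 -> positive (opposite of gear 0)
  gear 2: meshes with gear 1 -> depth 2 -> negative (opposite of gear 1)
  gear 3: meshes with gear 2 -> depth 3 -> positive (opposite of gear 2)
  gear 4: meshes with gear 3 -> depth 4 -> negative (opposite of gear 3)
Queried indices 2, 3, 4 -> negative, positive, negative

Answer: negative positive negative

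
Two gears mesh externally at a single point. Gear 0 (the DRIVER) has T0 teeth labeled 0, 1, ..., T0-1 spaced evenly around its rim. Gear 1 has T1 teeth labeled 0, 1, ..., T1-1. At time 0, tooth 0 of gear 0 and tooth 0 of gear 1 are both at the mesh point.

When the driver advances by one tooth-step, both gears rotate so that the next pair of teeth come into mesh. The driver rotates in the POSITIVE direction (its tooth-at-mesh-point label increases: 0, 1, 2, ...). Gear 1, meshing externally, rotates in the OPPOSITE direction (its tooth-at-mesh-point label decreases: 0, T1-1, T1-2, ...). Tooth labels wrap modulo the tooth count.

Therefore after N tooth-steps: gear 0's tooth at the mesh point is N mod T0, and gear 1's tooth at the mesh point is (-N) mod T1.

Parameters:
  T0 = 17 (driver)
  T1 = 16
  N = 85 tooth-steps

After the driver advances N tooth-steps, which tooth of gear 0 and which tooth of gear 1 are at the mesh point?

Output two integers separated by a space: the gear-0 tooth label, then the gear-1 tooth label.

Answer: 0 11

Derivation:
Gear 0 (driver, T0=17): tooth at mesh = N mod T0
  85 = 5 * 17 + 0, so 85 mod 17 = 0
  gear 0 tooth = 0
Gear 1 (driven, T1=16): tooth at mesh = (-N) mod T1
  85 = 5 * 16 + 5, so 85 mod 16 = 5
  (-85) mod 16 = (-5) mod 16 = 16 - 5 = 11
Mesh after 85 steps: gear-0 tooth 0 meets gear-1 tooth 11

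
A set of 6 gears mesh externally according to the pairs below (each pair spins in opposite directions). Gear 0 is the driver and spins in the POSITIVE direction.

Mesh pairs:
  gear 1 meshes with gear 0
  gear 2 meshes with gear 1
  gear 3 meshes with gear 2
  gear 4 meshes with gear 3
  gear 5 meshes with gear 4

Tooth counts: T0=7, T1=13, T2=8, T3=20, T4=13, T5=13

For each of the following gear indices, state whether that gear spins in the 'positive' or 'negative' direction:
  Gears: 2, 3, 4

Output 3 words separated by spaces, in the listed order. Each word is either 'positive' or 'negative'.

Answer: positive negative positive

Derivation:
Gear 0 (driver): positive (depth 0)
  gear 1: meshes with gear 0 -> depth 1 -> negative (opposite of gear 0)
  gear 2: meshes with gear 1 -> depth 2 -> positive (opposite of gear 1)
  gear 3: meshes with gear 2 -> depth 3 -> negative (opposite of gear 2)
  gear 4: meshes with gear 3 -> depth 4 -> positive (opposite of gear 3)
  gear 5: meshes with gear 4 -> depth 5 -> negative (opposite of gear 4)
Queried indices 2, 3, 4 -> positive, negative, positive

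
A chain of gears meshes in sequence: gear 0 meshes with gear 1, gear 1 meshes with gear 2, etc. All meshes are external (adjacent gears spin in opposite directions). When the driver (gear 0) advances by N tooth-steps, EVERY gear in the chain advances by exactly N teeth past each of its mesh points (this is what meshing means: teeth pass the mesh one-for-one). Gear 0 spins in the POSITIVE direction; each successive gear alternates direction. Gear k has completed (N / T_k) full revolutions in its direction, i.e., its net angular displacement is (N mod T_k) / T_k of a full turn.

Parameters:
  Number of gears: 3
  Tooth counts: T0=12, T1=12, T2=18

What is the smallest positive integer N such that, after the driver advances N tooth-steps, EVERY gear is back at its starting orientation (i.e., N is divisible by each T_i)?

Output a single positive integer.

Answer: 36

Derivation:
Gear k returns to start when N is a multiple of T_k.
All gears at start simultaneously when N is a common multiple of [12, 12, 18]; the smallest such N is lcm(12, 12, 18).
Start: lcm = T0 = 12
Fold in T1=12: gcd(12, 12) = 12; lcm(12, 12) = 12 * 12 / 12 = 144 / 12 = 12
Fold in T2=18: gcd(12, 18) = 6; lcm(12, 18) = 12 * 18 / 6 = 216 / 6 = 36
Full cycle length = 36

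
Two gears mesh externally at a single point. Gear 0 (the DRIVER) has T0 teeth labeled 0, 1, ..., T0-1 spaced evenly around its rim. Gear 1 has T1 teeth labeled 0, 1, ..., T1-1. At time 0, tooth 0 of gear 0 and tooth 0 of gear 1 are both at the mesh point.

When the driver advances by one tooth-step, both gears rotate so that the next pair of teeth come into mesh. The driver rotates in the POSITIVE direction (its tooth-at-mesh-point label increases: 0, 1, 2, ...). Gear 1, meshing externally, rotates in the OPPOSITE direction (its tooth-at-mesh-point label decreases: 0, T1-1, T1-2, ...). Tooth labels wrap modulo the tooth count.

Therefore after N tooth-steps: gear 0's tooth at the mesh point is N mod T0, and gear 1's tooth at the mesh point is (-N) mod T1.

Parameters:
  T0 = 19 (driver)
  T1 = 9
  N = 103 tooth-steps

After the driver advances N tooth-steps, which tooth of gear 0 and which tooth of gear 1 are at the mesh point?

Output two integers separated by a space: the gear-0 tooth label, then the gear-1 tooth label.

Gear 0 (driver, T0=19): tooth at mesh = N mod T0
  103 = 5 * 19 + 8, so 103 mod 19 = 8
  gear 0 tooth = 8
Gear 1 (driven, T1=9): tooth at mesh = (-N) mod T1
  103 = 11 * 9 + 4, so 103 mod 9 = 4
  (-103) mod 9 = (-4) mod 9 = 9 - 4 = 5
Mesh after 103 steps: gear-0 tooth 8 meets gear-1 tooth 5

Answer: 8 5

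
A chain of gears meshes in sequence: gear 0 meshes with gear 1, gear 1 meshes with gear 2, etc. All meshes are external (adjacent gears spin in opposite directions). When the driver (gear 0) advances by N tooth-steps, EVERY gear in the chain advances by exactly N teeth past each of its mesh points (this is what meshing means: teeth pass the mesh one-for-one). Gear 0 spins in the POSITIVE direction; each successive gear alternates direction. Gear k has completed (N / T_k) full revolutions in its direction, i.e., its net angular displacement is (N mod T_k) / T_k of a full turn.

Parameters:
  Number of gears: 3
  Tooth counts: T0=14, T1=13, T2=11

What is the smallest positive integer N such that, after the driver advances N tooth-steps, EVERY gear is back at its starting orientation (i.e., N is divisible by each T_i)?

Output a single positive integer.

Answer: 2002

Derivation:
Gear k returns to start when N is a multiple of T_k.
All gears at start simultaneously when N is a common multiple of [14, 13, 11]; the smallest such N is lcm(14, 13, 11).
Start: lcm = T0 = 14
Fold in T1=13: gcd(14, 13) = 1; lcm(14, 13) = 14 * 13 / 1 = 182 / 1 = 182
Fold in T2=11: gcd(182, 11) = 1; lcm(182, 11) = 182 * 11 / 1 = 2002 / 1 = 2002
Full cycle length = 2002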